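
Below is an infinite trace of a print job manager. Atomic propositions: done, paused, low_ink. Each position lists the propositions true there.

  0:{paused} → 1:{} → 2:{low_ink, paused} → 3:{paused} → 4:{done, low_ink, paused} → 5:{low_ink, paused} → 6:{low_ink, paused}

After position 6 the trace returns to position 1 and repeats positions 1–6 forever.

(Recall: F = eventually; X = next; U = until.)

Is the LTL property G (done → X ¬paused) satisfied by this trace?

Does not hold

done → X ¬paused must hold at every position from 0 onward. It fails at position 4, so G (done → X ¬paused) is false.
Positions where done holds: 4.
Check X ¬paused at each: 4→fails.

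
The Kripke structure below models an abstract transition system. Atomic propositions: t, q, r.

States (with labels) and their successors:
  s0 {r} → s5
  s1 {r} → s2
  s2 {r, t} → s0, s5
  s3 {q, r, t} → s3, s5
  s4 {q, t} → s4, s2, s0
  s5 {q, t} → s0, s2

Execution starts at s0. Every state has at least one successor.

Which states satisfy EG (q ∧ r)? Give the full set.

{s3}

States satisfying q ∧ r: {s3}.
States satisfying EG (q ∧ r): {s3}.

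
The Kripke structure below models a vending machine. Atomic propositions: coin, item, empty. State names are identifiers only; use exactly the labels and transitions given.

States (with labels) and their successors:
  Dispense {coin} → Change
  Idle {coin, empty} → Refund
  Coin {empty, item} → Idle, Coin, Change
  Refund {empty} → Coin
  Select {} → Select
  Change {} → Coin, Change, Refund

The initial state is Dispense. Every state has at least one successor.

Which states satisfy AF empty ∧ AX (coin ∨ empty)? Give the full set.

States satisfying empty: {Idle, Coin, Refund}.
States satisfying AF empty: {Idle, Coin, Refund}.
States satisfying coin ∨ empty: {Dispense, Idle, Coin, Refund}.
States satisfying AX (coin ∨ empty): {Idle, Refund}.
States satisfying AF empty ∧ AX (coin ∨ empty): {Idle, Refund}.

{Idle, Refund}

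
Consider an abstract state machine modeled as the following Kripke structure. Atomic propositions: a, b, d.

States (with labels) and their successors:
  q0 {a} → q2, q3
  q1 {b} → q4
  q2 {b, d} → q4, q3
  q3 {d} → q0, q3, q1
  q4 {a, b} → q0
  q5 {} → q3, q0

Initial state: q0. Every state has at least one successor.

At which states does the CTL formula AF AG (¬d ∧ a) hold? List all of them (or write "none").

States satisfying AG (¬d ∧ a): ∅.
States satisfying AF AG (¬d ∧ a): ∅.

none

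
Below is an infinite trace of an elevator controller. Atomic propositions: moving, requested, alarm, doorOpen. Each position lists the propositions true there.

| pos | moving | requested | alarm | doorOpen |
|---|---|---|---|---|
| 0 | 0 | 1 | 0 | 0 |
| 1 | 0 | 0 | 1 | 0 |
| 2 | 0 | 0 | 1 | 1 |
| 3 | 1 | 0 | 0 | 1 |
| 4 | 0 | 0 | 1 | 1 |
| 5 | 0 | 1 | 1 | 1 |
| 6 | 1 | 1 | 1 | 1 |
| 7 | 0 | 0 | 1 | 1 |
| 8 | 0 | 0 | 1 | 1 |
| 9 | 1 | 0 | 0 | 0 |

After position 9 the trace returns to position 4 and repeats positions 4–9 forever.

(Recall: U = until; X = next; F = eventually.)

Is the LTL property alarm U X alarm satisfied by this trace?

Walking from position 0: X alarm first holds at position 0, and alarm holds at every earlier position along the way, so alarm U X alarm holds.

Yes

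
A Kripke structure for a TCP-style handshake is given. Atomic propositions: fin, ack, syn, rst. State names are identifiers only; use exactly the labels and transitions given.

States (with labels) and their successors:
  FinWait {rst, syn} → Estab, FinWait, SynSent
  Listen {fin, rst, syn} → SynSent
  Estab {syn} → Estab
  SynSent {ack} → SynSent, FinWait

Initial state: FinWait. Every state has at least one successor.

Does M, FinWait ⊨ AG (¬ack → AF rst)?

Does not hold

States satisfying ¬ack → AF rst: {FinWait, Listen, SynSent}.
States satisfying AG (¬ack → AF rst): ∅.
Estab is reachable from FinWait and violates ¬ack → AF rst, so AG fails at FinWait.
FinWait ∉ Sat(AG (¬ack → AF rst)).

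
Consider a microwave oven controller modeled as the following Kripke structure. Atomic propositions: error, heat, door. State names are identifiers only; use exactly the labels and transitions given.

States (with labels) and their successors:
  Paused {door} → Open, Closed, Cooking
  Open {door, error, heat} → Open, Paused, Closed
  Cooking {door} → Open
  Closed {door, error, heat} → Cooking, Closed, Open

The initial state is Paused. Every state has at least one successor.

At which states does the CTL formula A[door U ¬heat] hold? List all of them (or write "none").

States satisfying door: {Paused, Open, Cooking, Closed}.
States satisfying ¬heat: {Paused, Cooking}.
States satisfying A[door U ¬heat]: {Paused, Cooking}.

{Paused, Cooking}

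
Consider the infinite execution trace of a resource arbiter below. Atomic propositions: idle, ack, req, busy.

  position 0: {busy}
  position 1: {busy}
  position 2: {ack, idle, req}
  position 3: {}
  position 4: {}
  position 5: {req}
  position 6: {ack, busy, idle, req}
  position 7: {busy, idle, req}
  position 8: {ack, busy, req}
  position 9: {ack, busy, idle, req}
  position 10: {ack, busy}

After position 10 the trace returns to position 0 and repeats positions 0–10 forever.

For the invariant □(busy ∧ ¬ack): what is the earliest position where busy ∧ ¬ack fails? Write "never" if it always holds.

Check busy ∧ ¬ack at each position in order: 0 ✓, 1 ✓.
At position 2 the labels are {ack, idle, req}, so busy ∧ ¬ack is false there. This is the first violation.

2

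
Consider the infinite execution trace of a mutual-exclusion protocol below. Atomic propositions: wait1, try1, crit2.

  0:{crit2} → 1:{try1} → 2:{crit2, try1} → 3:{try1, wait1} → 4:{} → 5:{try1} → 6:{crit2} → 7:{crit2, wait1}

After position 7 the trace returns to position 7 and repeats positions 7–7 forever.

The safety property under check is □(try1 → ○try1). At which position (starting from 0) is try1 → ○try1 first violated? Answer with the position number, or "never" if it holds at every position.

Check try1 → ○try1 at each position in order: 0 ✓, 1 ✓, 2 ✓.
At position 3 the labels are {try1, wait1} and the next position 4 has {}, so try1 → ○try1 is false there. This is the first violation.

3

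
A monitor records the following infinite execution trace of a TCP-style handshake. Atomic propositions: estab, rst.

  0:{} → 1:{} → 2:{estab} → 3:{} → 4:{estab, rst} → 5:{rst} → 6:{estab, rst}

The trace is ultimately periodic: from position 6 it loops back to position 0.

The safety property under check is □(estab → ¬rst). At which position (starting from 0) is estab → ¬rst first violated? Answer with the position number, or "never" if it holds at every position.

4

Check estab → ¬rst at each position in order: 0 ✓, 1 ✓, 2 ✓, 3 ✓.
At position 4 the labels are {estab, rst}, so estab → ¬rst is false there. This is the first violation.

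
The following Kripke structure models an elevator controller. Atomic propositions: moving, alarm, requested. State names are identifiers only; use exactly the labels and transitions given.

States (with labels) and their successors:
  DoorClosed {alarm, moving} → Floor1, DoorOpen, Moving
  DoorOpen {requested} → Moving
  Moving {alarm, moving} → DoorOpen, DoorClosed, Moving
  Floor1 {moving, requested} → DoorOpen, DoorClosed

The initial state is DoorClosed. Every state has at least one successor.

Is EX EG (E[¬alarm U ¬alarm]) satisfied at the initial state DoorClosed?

Violated

States satisfying EG (E[¬alarm U ¬alarm]): ∅.
States satisfying EX EG (E[¬alarm U ¬alarm]): ∅.
No suitable path/successor from DoorClosed witnesses the formula.
DoorClosed ∉ Sat(EX EG (E[¬alarm U ¬alarm])).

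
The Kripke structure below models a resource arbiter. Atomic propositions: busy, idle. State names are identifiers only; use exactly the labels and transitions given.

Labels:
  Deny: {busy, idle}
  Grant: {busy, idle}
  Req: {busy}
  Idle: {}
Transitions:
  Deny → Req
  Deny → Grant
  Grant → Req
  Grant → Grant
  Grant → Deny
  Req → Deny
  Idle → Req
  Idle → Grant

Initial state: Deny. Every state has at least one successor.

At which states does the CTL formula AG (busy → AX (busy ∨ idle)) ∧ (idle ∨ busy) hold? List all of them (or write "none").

States satisfying busy → AX (busy ∨ idle): {Deny, Grant, Req, Idle}.
States satisfying AG (busy → AX (busy ∨ idle)): {Deny, Grant, Req, Idle}.
States satisfying idle ∨ busy: {Deny, Grant, Req}.
States satisfying AG (busy → AX (busy ∨ idle)) ∧ (idle ∨ busy): {Deny, Grant, Req}.

{Deny, Grant, Req}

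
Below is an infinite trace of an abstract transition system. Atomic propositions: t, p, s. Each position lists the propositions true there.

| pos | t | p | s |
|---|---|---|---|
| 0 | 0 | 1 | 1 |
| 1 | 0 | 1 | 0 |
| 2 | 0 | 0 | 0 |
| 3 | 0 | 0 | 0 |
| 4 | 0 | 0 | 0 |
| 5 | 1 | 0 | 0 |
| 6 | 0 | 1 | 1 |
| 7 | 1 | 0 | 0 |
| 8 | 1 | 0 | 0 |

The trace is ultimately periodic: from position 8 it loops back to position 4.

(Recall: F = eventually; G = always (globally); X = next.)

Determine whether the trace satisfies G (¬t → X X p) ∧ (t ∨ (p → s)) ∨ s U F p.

Walking from position 0: F p first holds at position 0, and s holds at every earlier position along the way, so s U F p holds.
At position 0: G (¬t → X X p) ∧ (t ∨ (p → s)) is false; s U F p is true; so G (¬t → X X p) ∧ (t ∨ (p → s)) ∨ s U F p is true.

Yes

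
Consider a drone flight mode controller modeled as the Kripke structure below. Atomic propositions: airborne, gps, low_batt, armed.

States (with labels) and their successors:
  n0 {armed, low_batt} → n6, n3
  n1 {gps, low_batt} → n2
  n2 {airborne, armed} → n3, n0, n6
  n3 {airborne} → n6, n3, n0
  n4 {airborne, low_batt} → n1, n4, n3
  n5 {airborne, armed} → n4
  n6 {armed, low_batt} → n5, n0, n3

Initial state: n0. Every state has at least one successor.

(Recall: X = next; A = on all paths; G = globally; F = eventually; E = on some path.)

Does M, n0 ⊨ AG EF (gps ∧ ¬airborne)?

Satisfied

States satisfying EF (gps ∧ ¬airborne): {n0, n1, n2, n3, n4, n5, n6}.
States satisfying AG EF (gps ∧ ¬airborne): {n0, n1, n2, n3, n4, n5, n6}.
Every state reachable from n0 satisfies EF (gps ∧ ¬airborne).
n0 ∈ Sat(AG EF (gps ∧ ¬airborne)).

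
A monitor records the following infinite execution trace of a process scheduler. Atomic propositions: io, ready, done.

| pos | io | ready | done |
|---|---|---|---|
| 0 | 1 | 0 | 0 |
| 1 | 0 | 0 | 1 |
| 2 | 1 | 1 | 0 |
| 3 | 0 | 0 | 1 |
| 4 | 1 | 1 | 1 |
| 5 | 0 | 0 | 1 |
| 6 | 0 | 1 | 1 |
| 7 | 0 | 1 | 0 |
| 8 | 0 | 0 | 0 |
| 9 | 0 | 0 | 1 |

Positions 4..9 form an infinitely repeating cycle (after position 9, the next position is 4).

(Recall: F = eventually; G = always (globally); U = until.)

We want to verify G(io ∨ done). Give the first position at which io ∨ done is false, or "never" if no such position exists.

7

Check io ∨ done at each position in order: 0 ✓, 1 ✓, 2 ✓, 3 ✓, 4 ✓, 5 ✓, 6 ✓.
At position 7 the labels are {ready}, so io ∨ done is false there. This is the first violation.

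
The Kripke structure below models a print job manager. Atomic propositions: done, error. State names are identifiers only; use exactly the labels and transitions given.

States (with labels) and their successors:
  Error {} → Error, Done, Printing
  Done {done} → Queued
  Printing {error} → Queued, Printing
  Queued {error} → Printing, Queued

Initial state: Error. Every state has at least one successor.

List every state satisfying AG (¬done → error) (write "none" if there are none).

{Done, Printing, Queued}

States satisfying ¬done → error: {Done, Printing, Queued}.
States satisfying AG (¬done → error): {Done, Printing, Queued}.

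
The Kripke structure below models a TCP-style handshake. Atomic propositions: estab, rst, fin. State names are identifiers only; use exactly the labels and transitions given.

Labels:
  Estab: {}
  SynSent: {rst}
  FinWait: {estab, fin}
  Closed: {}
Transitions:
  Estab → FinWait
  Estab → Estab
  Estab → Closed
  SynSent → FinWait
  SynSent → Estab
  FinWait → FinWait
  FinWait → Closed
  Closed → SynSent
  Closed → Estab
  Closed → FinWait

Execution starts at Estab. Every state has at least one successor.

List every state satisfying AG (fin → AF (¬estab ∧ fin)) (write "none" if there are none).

none

States satisfying fin → AF (¬estab ∧ fin): {Estab, SynSent, Closed}.
States satisfying AG (fin → AF (¬estab ∧ fin)): ∅.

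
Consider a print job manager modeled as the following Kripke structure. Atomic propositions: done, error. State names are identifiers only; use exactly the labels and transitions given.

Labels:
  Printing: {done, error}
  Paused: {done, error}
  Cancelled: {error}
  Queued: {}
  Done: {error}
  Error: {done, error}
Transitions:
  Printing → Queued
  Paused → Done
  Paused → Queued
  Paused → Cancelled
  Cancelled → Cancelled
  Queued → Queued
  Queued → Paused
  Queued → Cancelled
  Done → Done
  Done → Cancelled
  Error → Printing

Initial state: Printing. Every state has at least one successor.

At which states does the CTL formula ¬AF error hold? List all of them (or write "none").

{Queued}

States satisfying error: {Printing, Paused, Cancelled, Done, Error}.
States satisfying AF error: {Printing, Paused, Cancelled, Done, Error}.
States satisfying ¬AF error: {Queued}.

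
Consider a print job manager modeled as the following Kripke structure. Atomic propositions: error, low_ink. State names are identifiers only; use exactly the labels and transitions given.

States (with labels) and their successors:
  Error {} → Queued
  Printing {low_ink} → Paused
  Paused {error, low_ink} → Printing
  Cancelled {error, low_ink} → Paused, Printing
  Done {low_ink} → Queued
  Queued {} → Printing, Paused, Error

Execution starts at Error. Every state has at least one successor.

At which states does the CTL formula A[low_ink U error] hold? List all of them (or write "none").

States satisfying low_ink: {Printing, Paused, Cancelled, Done}.
States satisfying error: {Paused, Cancelled}.
States satisfying A[low_ink U error]: {Printing, Paused, Cancelled}.

{Printing, Paused, Cancelled}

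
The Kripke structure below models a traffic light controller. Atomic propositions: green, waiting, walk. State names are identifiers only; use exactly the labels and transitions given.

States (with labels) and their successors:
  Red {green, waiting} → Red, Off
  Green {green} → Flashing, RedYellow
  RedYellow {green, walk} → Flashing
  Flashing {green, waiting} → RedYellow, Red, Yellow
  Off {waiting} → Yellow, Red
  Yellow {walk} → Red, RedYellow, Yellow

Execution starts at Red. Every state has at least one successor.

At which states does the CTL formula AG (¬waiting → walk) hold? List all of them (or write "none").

{Red, RedYellow, Flashing, Off, Yellow}

States satisfying ¬waiting → walk: {Red, RedYellow, Flashing, Off, Yellow}.
States satisfying AG (¬waiting → walk): {Red, RedYellow, Flashing, Off, Yellow}.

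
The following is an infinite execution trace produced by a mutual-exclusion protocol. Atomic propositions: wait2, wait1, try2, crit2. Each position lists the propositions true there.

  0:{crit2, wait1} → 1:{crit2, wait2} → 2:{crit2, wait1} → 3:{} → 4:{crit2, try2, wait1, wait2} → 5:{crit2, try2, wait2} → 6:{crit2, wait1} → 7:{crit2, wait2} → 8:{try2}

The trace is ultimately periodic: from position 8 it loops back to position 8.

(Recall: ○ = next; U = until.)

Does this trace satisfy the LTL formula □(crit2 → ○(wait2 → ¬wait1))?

Holds

crit2 → ○(wait2 → ¬wait1) holds at every position 0..8, and those are all positions ever visited, so □(crit2 → ○(wait2 → ¬wait1)) holds.
Positions where crit2 holds: 0, 1, 2, 4, 5, 6, 7.
Check ○(wait2 → ¬wait1) at each: 0→ok, 1→ok, 2→ok, 4→ok, 5→ok, 6→ok, 7→ok.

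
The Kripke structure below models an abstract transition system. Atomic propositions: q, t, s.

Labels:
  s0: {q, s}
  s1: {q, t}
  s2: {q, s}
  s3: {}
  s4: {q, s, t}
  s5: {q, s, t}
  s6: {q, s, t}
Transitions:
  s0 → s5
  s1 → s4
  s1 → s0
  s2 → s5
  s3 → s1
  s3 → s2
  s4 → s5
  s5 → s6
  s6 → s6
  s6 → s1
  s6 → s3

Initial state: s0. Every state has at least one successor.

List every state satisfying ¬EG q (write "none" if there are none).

States satisfying q: {s0, s1, s2, s4, s5, s6}.
States satisfying EG q: {s0, s1, s2, s4, s5, s6}.
States satisfying ¬EG q: {s3}.

{s3}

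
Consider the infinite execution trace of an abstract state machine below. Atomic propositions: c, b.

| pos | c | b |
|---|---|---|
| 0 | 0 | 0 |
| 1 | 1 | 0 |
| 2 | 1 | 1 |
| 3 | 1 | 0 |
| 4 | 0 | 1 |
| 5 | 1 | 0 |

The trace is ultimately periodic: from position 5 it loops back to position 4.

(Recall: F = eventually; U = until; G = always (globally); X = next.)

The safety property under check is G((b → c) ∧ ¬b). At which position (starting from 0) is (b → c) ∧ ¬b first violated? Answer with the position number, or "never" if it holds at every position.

2

Check (b → c) ∧ ¬b at each position in order: 0 ✓, 1 ✓.
At position 2 the labels are {b, c}, so (b → c) ∧ ¬b is false there. This is the first violation.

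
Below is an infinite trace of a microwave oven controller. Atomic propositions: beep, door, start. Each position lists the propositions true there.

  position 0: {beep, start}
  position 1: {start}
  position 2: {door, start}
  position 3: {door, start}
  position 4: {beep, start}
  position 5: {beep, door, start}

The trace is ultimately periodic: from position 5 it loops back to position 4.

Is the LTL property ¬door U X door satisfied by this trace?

Yes

Walking from position 0: X door first holds at position 1, and ¬door holds at every earlier position along the way, so ¬door U X door holds.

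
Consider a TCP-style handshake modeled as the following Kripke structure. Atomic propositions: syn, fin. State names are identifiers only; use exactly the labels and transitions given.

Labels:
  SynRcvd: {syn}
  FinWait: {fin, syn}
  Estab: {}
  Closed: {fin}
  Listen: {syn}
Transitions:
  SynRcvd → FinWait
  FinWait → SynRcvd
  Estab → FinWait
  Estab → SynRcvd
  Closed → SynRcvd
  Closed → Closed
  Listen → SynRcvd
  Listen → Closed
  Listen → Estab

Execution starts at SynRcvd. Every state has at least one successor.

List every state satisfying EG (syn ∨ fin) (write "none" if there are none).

{SynRcvd, FinWait, Closed, Listen}

States satisfying syn ∨ fin: {SynRcvd, FinWait, Closed, Listen}.
States satisfying EG (syn ∨ fin): {SynRcvd, FinWait, Closed, Listen}.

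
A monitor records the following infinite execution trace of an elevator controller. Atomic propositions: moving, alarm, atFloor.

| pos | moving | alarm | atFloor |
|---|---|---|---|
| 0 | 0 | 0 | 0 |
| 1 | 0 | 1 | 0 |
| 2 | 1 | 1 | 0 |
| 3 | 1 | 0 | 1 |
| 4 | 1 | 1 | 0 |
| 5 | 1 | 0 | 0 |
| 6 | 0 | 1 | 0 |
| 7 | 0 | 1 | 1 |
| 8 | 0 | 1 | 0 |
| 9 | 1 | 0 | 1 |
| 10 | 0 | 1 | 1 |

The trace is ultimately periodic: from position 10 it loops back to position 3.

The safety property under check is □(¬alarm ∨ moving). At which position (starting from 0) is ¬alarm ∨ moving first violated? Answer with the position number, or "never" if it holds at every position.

1

Check ¬alarm ∨ moving at each position in order: 0 ✓.
At position 1 the labels are {alarm}, so ¬alarm ∨ moving is false there. This is the first violation.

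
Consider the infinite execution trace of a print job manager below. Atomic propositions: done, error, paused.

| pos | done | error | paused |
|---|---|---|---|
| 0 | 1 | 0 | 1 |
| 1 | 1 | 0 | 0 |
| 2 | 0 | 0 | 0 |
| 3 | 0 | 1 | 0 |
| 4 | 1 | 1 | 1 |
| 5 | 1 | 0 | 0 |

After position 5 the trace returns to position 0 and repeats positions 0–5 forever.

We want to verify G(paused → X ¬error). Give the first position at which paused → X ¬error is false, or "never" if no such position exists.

never

paused → X ¬error holds at every position 0..5, and those are all the positions the trace ever visits, so the invariant G(paused → X ¬error) is never violated.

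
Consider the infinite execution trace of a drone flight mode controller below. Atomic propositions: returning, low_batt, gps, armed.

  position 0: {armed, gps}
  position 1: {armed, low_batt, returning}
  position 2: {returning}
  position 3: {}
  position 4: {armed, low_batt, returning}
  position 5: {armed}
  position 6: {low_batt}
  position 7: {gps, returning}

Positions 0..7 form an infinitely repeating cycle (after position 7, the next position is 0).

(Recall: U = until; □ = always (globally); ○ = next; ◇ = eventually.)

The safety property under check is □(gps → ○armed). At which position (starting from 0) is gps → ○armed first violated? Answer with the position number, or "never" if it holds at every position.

gps → ○armed holds at every position 0..7, and those are all the positions the trace ever visits, so the invariant □(gps → ○armed) is never violated.

never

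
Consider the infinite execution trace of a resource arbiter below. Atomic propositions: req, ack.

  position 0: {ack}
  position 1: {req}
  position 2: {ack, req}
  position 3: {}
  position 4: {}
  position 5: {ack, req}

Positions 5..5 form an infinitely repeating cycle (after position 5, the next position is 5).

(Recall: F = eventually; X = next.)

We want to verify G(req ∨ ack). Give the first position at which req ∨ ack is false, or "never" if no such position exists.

Check req ∨ ack at each position in order: 0 ✓, 1 ✓, 2 ✓.
At position 3 the labels are {}, so req ∨ ack is false there. This is the first violation.

3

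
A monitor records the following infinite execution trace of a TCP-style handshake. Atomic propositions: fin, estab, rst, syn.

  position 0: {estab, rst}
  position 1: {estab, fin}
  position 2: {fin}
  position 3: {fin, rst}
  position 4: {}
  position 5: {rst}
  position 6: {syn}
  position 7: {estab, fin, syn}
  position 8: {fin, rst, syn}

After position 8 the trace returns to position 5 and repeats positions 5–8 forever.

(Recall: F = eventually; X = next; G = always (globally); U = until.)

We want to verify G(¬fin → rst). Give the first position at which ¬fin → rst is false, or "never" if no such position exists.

Check ¬fin → rst at each position in order: 0 ✓, 1 ✓, 2 ✓, 3 ✓.
At position 4 the labels are {}, so ¬fin → rst is false there. This is the first violation.

4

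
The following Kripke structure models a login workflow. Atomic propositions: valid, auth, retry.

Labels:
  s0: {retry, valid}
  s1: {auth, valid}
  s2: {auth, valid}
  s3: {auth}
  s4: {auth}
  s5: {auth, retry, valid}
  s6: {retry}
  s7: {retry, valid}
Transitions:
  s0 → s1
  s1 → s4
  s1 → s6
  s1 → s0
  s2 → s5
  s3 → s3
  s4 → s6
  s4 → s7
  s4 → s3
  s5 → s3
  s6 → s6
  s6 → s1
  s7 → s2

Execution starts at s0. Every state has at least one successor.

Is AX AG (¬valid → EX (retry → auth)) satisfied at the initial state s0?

States satisfying AG (¬valid → EX (retry → auth)): {s0, s1, s2, s3, s4, s5, s6, s7}.
States satisfying AX AG (¬valid → EX (retry → auth)): {s0, s1, s2, s3, s4, s5, s6, s7}.
s0 ∈ Sat(AX AG (¬valid → EX (retry → auth))).

Holds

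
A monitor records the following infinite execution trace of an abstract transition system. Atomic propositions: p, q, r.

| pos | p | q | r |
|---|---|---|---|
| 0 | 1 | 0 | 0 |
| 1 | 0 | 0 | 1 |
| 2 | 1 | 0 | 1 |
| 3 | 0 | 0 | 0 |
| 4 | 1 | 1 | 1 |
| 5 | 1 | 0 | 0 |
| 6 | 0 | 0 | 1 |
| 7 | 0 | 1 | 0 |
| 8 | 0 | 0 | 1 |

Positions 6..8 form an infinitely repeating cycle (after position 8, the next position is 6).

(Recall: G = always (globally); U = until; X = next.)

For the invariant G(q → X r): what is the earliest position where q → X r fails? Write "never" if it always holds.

Check q → X r at each position in order: 0 ✓, 1 ✓, 2 ✓, 3 ✓.
At position 4 the labels are {p, q, r} and the next position 5 has {p}, so q → X r is false there. This is the first violation.

4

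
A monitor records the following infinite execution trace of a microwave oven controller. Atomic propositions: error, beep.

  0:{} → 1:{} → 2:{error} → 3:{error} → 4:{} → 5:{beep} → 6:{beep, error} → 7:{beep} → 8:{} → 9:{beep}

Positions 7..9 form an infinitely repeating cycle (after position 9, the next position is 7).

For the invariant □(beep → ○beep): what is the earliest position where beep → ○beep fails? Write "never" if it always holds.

Check beep → ○beep at each position in order: 0 ✓, 1 ✓, 2 ✓, 3 ✓, 4 ✓, 5 ✓, 6 ✓.
At position 7 the labels are {beep} and the next position 8 has {}, so beep → ○beep is false there. This is the first violation.

7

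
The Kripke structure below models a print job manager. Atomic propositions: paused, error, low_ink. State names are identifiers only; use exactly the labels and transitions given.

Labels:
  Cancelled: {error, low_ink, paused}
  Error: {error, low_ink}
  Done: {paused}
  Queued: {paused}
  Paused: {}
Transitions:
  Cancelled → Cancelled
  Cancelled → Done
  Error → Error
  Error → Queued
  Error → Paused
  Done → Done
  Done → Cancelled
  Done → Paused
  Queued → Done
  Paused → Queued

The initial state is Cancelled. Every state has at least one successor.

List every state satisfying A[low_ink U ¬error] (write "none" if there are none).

{Done, Queued, Paused}

States satisfying low_ink: {Cancelled, Error}.
States satisfying ¬error: {Done, Queued, Paused}.
States satisfying A[low_ink U ¬error]: {Done, Queued, Paused}.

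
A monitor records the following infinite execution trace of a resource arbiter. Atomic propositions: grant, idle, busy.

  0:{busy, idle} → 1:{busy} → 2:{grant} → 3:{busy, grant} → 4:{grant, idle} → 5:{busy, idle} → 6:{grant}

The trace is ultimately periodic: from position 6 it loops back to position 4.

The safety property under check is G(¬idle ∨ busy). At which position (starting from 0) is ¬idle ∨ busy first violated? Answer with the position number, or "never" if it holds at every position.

Check ¬idle ∨ busy at each position in order: 0 ✓, 1 ✓, 2 ✓, 3 ✓.
At position 4 the labels are {grant, idle}, so ¬idle ∨ busy is false there. This is the first violation.

4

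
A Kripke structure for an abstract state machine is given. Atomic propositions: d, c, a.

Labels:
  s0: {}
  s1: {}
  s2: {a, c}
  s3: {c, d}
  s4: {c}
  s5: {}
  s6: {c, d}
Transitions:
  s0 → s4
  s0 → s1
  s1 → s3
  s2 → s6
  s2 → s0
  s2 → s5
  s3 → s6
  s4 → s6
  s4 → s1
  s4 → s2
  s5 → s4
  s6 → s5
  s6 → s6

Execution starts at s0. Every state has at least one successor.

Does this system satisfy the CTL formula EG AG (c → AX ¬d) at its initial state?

States satisfying AG (c → AX ¬d): ∅.
States satisfying EG AG (c → AX ¬d): ∅.
No suitable path/successor from s0 witnesses the formula.
s0 ∉ Sat(EG AG (c → AX ¬d)).

No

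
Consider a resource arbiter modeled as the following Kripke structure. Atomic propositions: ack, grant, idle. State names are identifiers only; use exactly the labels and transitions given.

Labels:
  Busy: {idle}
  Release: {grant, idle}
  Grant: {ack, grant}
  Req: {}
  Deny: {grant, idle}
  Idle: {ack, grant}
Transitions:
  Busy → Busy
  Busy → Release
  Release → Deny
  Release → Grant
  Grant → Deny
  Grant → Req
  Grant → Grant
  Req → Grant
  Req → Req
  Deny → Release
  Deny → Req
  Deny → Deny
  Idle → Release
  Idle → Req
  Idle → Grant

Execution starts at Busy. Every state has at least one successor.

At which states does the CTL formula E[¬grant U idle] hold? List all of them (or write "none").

{Busy, Release, Deny}

States satisfying ¬grant: {Busy, Req}.
States satisfying idle: {Busy, Release, Deny}.
States satisfying E[¬grant U idle]: {Busy, Release, Deny}.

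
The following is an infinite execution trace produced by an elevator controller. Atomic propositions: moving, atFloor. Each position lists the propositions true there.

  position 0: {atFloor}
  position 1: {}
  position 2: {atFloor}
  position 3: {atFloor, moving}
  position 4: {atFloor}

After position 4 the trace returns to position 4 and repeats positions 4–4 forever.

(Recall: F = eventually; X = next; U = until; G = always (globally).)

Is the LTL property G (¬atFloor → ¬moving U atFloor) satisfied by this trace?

Satisfied

¬atFloor → ¬moving U atFloor holds at every position 0..4, and those are all positions ever visited, so G (¬atFloor → ¬moving U atFloor) holds.
Positions where ¬atFloor holds: 1.
Check ¬moving U atFloor at each: 1→ok.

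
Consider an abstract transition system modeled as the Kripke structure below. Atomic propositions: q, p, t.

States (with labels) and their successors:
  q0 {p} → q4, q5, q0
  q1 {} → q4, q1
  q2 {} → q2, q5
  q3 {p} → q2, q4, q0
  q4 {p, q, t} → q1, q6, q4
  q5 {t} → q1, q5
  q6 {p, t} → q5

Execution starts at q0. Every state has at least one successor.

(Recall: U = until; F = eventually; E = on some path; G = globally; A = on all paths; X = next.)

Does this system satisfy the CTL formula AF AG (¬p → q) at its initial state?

States satisfying AG (¬p → q): ∅.
States satisfying AF AG (¬p → q): ∅.
There is a path from q0 along which AG (¬p → q) never holds.
q0 ∉ Sat(AF AG (¬p → q)).

No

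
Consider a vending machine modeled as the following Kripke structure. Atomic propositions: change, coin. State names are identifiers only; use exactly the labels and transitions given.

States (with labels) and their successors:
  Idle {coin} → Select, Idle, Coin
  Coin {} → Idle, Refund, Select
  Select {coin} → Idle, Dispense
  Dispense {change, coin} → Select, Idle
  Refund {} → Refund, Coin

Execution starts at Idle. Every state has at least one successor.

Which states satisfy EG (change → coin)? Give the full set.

States satisfying change → coin: {Idle, Coin, Select, Dispense, Refund}.
States satisfying EG (change → coin): {Idle, Coin, Select, Dispense, Refund}.

{Idle, Coin, Select, Dispense, Refund}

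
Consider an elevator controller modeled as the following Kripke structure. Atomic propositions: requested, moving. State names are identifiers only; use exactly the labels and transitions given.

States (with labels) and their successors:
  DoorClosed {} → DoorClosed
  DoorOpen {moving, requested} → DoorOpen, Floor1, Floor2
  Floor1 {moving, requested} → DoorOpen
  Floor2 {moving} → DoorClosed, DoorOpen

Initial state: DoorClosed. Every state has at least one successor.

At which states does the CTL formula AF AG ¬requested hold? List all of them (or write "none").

States satisfying AG ¬requested: {DoorClosed}.
States satisfying AF AG ¬requested: {DoorClosed}.

{DoorClosed}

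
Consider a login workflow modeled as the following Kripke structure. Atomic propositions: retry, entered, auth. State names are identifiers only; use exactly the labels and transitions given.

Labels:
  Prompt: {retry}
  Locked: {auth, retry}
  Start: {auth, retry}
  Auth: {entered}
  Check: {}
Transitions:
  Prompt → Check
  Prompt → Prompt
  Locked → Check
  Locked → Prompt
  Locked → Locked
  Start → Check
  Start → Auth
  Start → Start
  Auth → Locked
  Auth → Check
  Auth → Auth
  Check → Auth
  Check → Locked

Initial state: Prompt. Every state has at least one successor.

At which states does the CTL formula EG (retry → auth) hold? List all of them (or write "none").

States satisfying retry → auth: {Locked, Start, Auth, Check}.
States satisfying EG (retry → auth): {Locked, Start, Auth, Check}.

{Locked, Start, Auth, Check}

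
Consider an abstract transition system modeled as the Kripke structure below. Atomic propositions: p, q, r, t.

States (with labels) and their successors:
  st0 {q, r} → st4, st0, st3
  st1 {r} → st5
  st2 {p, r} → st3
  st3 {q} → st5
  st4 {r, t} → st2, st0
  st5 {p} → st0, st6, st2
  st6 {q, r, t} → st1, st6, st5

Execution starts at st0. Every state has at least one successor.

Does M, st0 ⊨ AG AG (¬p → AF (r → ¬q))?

No

States satisfying AG (¬p → AF (r → ¬q)): ∅.
States satisfying AG AG (¬p → AF (r → ¬q)): ∅.
st0 is reachable from st0 and violates AG (¬p → AF (r → ¬q)), so AG fails at st0.
st0 ∉ Sat(AG AG (¬p → AF (r → ¬q))).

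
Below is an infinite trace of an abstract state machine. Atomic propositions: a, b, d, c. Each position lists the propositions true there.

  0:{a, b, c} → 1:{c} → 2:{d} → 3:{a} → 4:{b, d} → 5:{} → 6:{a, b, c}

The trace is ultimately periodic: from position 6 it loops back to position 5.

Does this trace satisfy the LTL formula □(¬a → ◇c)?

¬a → ◇c holds at every position 0..6, and those are all positions ever visited, so □(¬a → ◇c) holds.
Positions where ¬a holds: 1, 2, 4, 5.
Check ◇c at each: 1→ok, 2→ok, 4→ok, 5→ok.

Yes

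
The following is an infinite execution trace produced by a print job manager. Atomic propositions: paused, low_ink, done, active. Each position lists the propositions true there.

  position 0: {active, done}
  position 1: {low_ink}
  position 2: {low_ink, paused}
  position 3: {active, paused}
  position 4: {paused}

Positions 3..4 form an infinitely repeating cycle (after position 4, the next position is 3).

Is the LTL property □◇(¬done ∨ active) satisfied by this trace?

◇(¬done ∨ active) holds at every position 0..4, and those are all positions ever visited, so □◇(¬done ∨ active) holds.

Yes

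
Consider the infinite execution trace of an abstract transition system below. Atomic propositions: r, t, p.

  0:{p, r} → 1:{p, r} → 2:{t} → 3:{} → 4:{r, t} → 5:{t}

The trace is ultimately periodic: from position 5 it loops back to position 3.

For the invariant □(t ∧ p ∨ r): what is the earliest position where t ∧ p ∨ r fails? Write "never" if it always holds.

Check t ∧ p ∨ r at each position in order: 0 ✓, 1 ✓.
At position 2 the labels are {t}, so t ∧ p ∨ r is false there. This is the first violation.

2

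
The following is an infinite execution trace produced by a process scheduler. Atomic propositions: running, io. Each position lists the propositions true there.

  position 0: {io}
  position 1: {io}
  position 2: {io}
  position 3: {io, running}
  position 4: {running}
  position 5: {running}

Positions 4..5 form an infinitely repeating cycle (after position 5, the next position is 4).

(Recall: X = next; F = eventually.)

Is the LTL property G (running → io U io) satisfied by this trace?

No

running → io U io must hold at every position from 0 onward. It fails at position 4, so G (running → io U io) is false.
Positions where running holds: 3, 4, 5.
Check io U io at each: 3→ok, 4→fails, 5→fails.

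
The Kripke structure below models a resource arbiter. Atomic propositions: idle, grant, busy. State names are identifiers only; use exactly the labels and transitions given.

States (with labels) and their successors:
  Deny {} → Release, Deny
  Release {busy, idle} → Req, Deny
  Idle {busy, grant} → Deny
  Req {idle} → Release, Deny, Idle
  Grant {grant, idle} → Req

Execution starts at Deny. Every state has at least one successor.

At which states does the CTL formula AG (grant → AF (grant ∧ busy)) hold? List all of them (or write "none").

{Deny, Release, Idle, Req}

States satisfying grant → AF (grant ∧ busy): {Deny, Release, Idle, Req}.
States satisfying AG (grant → AF (grant ∧ busy)): {Deny, Release, Idle, Req}.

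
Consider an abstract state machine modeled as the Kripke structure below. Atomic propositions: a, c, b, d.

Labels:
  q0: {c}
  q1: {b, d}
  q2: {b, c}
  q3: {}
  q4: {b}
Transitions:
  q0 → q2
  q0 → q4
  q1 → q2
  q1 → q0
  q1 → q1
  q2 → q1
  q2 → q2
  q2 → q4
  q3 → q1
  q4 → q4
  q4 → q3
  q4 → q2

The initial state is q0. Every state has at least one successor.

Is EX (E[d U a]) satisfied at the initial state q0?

States satisfying E[d U a]: ∅.
States satisfying EX (E[d U a]): ∅.
No suitable path/successor from q0 witnesses the formula.
q0 ∉ Sat(EX (E[d U a])).

No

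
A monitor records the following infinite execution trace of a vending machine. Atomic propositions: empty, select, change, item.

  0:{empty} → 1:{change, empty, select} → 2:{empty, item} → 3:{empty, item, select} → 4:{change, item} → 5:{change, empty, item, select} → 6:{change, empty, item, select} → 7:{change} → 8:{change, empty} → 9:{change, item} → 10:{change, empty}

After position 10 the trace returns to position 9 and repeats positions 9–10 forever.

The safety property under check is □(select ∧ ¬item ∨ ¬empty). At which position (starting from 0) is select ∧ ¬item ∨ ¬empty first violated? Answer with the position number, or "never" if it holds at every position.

At position 0 the labels are {empty}, so select ∧ ¬item ∨ ¬empty is false there. This is the first violation.

0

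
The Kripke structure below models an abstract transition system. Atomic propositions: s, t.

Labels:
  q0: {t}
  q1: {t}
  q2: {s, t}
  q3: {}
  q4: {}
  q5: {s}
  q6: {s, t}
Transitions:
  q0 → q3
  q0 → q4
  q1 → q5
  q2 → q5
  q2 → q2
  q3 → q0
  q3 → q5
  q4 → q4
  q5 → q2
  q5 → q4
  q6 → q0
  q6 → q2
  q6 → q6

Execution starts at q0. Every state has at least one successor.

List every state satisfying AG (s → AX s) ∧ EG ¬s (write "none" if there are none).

States satisfying s → AX s: {q0, q1, q2, q3, q4}.
States satisfying AG (s → AX s): {q4}.
States satisfying ¬s: {q0, q1, q3, q4}.
States satisfying EG ¬s: {q0, q3, q4}.
States satisfying AG (s → AX s) ∧ EG ¬s: {q4}.

{q4}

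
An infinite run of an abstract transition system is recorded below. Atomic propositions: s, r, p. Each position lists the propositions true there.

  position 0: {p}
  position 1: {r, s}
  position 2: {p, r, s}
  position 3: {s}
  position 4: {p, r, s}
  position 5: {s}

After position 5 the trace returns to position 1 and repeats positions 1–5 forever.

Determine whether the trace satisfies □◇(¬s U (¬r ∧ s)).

◇(¬s U (¬r ∧ s)) holds at every position 0..5, and those are all positions ever visited, so □◇(¬s U (¬r ∧ s)) holds.

Holds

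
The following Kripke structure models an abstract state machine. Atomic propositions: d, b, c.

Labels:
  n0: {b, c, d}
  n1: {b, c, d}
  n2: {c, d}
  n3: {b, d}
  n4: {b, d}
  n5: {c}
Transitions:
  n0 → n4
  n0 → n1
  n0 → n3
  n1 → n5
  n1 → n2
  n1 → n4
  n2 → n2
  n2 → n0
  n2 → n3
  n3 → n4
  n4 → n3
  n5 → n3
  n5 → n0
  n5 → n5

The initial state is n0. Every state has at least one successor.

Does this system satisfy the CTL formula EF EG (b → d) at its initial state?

States satisfying EG (b → d): {n0, n1, n2, n3, n4, n5}.
States satisfying EF EG (b → d): {n0, n1, n2, n3, n4, n5}.
Some path from n0 reaches a state where EG (b → d) holds.
n0 ∈ Sat(EF EG (b → d)).

Satisfied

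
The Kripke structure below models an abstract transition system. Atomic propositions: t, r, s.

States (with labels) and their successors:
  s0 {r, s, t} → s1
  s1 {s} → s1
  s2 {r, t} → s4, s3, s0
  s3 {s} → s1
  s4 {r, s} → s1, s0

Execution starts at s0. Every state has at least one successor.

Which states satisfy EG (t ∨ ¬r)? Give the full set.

States satisfying t ∨ ¬r: {s0, s1, s2, s3}.
States satisfying EG (t ∨ ¬r): {s0, s1, s2, s3}.

{s0, s1, s2, s3}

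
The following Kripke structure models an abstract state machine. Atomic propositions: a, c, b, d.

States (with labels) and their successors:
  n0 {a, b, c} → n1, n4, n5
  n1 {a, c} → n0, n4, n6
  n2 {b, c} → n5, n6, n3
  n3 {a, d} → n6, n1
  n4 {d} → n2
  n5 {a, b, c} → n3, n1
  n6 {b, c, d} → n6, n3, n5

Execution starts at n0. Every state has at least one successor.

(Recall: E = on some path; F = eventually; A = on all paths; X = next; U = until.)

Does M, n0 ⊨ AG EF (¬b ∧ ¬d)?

Satisfied

States satisfying EF (¬b ∧ ¬d): {n0, n1, n2, n3, n4, n5, n6}.
States satisfying AG EF (¬b ∧ ¬d): {n0, n1, n2, n3, n4, n5, n6}.
Every state reachable from n0 satisfies EF (¬b ∧ ¬d).
n0 ∈ Sat(AG EF (¬b ∧ ¬d)).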